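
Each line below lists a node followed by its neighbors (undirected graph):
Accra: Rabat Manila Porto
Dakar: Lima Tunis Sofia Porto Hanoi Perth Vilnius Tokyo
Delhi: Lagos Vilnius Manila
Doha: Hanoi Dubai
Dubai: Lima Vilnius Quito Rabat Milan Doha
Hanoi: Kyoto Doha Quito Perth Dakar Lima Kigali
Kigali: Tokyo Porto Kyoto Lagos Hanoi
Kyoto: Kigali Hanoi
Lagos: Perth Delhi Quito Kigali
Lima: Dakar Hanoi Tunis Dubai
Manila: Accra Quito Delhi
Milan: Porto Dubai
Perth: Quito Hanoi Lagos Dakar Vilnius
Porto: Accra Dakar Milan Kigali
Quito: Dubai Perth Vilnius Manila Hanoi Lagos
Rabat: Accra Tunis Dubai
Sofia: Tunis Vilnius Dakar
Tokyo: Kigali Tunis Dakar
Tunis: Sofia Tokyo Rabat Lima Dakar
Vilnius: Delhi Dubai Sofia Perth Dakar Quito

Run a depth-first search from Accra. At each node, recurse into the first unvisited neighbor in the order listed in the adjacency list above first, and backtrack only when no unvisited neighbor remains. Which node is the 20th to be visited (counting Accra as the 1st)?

Manila

Visit Accra
Accra → Rabat
Rabat → Tunis
Tunis → Sofia
Sofia → Vilnius
Vilnius → Delhi
Delhi → Lagos
Lagos → Perth
Perth → Quito
Quito → Dubai
Dubai → Lima
Lima → Dakar
Dakar → Porto
Porto → Milan
Porto → Kigali
Kigali → Tokyo
Kigali → Kyoto
Kyoto → Hanoi
Hanoi → Doha
Quito → Manila

Visit order: Accra, Rabat, Tunis, Sofia, Vilnius, Delhi, Lagos, Perth, Quito, Dubai, Lima, Dakar, Porto, Milan, Kigali, Tokyo, Kyoto, Hanoi, Doha, Manila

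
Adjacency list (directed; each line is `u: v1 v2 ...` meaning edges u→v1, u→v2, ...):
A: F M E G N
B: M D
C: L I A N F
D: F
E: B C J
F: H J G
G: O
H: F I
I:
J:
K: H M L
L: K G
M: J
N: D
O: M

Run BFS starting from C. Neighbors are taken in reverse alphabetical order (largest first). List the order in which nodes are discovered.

C → N → L → I → F → A → D → K → G → J → H → M → E → O → B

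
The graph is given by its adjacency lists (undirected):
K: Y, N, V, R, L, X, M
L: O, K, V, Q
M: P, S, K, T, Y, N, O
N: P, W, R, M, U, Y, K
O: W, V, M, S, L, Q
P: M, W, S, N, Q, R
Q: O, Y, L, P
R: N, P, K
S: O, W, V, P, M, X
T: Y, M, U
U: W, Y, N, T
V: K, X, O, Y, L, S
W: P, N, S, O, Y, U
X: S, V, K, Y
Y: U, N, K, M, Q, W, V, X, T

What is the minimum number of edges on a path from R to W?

2

Level 0: R
Level 1: K, N, P
Level 2: L, M, Q, S, U, V, W, X, Y
Level 3: O, T
W first appears at level 2.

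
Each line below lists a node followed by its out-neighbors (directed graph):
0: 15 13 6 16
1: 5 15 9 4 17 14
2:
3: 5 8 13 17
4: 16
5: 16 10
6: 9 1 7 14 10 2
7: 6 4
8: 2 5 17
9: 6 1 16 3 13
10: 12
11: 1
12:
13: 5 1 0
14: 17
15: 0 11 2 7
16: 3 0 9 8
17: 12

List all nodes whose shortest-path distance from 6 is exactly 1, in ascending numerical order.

Level 0: 6
Level 1: 1, 2, 7, 9, 10, 14
Level 2: 3, 4, 5, 12, 13, 15, 16, 17
Level 3: 0, 8, 11

1, 2, 7, 9, 10, 14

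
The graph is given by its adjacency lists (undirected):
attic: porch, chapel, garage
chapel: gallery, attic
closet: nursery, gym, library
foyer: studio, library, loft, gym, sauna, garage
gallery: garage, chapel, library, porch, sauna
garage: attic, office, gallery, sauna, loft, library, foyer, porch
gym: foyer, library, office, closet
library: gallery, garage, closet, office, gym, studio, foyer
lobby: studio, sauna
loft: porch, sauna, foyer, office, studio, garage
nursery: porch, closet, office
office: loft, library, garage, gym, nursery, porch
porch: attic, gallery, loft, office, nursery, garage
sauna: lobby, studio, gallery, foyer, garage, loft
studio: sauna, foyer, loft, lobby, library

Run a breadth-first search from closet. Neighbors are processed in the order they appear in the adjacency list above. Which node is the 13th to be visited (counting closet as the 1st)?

sauna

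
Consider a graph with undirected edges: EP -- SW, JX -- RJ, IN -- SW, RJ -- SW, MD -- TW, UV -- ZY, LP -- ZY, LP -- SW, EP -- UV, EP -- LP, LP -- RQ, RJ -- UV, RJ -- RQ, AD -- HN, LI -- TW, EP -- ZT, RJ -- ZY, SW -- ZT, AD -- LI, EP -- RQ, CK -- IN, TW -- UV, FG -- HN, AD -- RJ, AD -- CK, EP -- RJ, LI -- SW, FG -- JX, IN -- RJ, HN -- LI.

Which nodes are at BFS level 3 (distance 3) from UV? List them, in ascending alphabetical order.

Level 0: UV
Level 1: EP, RJ, TW, ZY
Level 2: AD, IN, JX, LI, LP, MD, RQ, SW, ZT
Level 3: CK, FG, HN

CK, FG, HN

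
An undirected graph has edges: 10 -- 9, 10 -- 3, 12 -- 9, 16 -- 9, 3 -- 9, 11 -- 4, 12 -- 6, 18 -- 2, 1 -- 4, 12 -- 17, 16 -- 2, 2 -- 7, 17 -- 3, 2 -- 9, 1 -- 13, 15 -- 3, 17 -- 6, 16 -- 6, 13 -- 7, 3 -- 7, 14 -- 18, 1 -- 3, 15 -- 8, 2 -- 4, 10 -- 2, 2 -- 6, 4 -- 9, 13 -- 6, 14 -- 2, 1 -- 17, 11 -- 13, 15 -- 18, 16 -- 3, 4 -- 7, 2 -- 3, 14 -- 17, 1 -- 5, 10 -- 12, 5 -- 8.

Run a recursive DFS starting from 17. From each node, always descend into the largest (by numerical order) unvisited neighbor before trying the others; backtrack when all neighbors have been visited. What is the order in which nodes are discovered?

17 -> 14 -> 18 -> 15 -> 8 -> 5 -> 1 -> 13 -> 11 -> 4 -> 9 -> 16 -> 6 -> 12 -> 10 -> 3 -> 7 -> 2

Visit 17
17 → 14
14 → 18
18 → 15
15 → 8
8 → 5
5 → 1
1 → 13
13 → 11
11 → 4
4 → 9
9 → 16
16 → 6
6 → 12
12 → 10
10 → 3
3 → 7
7 → 2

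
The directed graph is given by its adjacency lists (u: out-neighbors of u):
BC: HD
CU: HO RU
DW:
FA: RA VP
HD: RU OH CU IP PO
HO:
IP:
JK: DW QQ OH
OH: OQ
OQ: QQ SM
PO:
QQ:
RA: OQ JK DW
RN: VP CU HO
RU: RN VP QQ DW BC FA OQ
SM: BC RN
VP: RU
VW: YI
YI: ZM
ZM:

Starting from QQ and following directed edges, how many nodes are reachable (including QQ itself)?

1

BFS from QQ visits: QQ
Reachable nodes: 1 of 20 total.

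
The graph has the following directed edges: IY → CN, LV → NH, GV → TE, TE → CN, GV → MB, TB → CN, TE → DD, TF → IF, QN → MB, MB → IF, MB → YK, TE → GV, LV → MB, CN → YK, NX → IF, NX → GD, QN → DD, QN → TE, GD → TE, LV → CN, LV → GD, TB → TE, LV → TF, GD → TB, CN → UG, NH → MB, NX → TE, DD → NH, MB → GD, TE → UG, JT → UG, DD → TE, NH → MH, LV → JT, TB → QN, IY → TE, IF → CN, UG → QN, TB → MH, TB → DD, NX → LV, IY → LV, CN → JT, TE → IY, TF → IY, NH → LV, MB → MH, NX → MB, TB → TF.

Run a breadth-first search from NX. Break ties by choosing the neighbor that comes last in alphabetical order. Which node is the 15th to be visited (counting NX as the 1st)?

NH

Visit NX; enqueue TE, MB, LV, IF, GD → queue [TE, MB, LV, IF, GD]
Visit TE; enqueue UG, IY, GV, DD, CN → queue [MB, LV, IF, GD, UG, IY, GV, DD, CN]
Visit MB; enqueue YK, MH → queue [LV, IF, GD, UG, IY, GV, DD, CN, YK, MH]
Visit LV; enqueue TF, NH, JT → queue [IF, GD, UG, IY, GV, DD, CN, YK, MH, TF, NH, JT]
Visit IF → queue [GD, UG, IY, GV, DD, CN, YK, MH, TF, NH, JT]
Visit GD; enqueue TB → queue [UG, IY, GV, DD, CN, YK, MH, TF, NH, JT, TB]
Visit UG; enqueue QN → queue [IY, GV, DD, CN, YK, MH, TF, NH, JT, TB, QN]
Visit IY → queue [GV, DD, CN, YK, MH, TF, NH, JT, TB, QN]
Visit GV → queue [DD, CN, YK, MH, TF, NH, JT, TB, QN]
Visit DD → queue [CN, YK, MH, TF, NH, JT, TB, QN]
Visit CN → queue [YK, MH, TF, NH, JT, TB, QN]
Visit YK → queue [MH, TF, NH, JT, TB, QN]
Visit MH → queue [TF, NH, JT, TB, QN]
Visit TF → queue [NH, JT, TB, QN]
Visit NH → queue [JT, TB, QN]
Visit JT → queue [TB, QN]
Visit TB → queue [QN]
Visit QN → queue []

Visit order: NX, TE, MB, LV, IF, GD, UG, IY, GV, DD, CN, YK, MH, TF, NH, JT, TB, QN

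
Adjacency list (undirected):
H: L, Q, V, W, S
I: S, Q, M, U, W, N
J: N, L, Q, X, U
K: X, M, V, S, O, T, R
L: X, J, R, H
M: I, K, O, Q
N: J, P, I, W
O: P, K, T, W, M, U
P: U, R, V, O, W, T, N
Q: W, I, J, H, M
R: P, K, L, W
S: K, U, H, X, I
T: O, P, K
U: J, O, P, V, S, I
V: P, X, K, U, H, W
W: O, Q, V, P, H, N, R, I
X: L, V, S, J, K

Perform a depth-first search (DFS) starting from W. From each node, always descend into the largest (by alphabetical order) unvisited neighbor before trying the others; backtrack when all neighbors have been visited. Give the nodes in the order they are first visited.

W → V → X → S → U → P → T → O → M → Q → J → N → I → L → R → K → H

Visit W
W → V
V → X
X → S
S → U
U → P
P → T
T → O
O → M
M → Q
Q → J
J → N
N → I
J → L
L → R
R → K
L → H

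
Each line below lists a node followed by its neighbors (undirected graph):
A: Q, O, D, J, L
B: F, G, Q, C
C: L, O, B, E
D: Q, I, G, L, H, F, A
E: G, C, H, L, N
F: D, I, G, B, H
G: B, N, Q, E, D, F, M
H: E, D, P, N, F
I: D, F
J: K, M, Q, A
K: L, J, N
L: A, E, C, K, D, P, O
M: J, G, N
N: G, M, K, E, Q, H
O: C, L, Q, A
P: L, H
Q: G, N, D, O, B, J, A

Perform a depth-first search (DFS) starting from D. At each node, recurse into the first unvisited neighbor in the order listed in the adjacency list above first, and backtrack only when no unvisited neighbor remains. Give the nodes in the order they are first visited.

Visit D
D → Q
Q → G
G → B
B → F
F → I
F → H
H → E
E → C
C → L
L → A
A → O
A → J
J → K
K → N
N → M
L → P

D, Q, G, B, F, I, H, E, C, L, A, O, J, K, N, M, P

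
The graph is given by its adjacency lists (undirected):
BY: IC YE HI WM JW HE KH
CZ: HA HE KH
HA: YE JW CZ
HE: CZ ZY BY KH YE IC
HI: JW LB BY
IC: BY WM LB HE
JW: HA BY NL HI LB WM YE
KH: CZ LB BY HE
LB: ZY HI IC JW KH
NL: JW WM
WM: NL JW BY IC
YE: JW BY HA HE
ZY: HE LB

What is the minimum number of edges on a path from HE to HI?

Level 0: HE
Level 1: BY, CZ, IC, KH, YE, ZY
Level 2: HA, HI, JW, LB, WM
Level 3: NL
HI first appears at level 2.

2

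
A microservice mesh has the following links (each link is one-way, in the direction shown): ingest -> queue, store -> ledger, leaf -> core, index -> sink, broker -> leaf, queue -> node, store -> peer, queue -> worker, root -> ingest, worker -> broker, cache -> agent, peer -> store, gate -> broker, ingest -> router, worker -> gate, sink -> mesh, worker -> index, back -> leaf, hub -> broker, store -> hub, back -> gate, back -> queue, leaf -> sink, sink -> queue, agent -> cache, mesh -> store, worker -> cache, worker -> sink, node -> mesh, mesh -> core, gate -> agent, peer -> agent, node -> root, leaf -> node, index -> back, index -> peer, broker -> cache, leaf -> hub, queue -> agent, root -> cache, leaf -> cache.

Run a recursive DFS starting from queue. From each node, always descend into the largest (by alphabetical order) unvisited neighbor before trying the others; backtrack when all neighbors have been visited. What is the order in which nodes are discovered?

queue, worker, sink, mesh, store, peer, agent, cache, ledger, hub, broker, leaf, node, root, ingest, router, core, index, back, gate

Visit queue
queue → worker
worker → sink
sink → mesh
mesh → store
store → peer
peer → agent
agent → cache
store → ledger
store → hub
hub → broker
broker → leaf
leaf → node
node → root
root → ingest
ingest → router
leaf → core
worker → index
index → back
back → gate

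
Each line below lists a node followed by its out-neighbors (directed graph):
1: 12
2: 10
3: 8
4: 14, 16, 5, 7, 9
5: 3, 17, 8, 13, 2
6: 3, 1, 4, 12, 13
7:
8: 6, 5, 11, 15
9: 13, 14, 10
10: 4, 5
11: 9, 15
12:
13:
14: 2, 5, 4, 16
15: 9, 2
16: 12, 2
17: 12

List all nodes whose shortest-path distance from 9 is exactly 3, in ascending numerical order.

Level 0: 9
Level 1: 10, 13, 14
Level 2: 2, 4, 5, 16
Level 3: 3, 7, 8, 12, 17
Level 4: 6, 11, 15
Level 5: 1

3, 7, 8, 12, 17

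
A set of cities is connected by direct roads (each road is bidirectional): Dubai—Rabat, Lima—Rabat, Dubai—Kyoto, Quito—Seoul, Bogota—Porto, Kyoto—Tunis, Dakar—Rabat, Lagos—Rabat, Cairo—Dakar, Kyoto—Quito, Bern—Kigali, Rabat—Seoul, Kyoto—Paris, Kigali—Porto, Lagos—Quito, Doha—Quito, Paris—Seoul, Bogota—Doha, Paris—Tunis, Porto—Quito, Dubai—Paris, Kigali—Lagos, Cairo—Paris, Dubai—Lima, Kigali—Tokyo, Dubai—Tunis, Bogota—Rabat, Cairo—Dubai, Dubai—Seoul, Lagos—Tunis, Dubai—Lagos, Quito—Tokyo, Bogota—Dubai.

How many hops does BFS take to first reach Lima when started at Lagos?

Level 0: Lagos
Level 1: Dubai, Kigali, Quito, Rabat, Tunis
Level 2: Bern, Bogota, Cairo, Dakar, Doha, Kyoto, Lima, Paris, Porto, Seoul, Tokyo
Lima first appears at level 2.

2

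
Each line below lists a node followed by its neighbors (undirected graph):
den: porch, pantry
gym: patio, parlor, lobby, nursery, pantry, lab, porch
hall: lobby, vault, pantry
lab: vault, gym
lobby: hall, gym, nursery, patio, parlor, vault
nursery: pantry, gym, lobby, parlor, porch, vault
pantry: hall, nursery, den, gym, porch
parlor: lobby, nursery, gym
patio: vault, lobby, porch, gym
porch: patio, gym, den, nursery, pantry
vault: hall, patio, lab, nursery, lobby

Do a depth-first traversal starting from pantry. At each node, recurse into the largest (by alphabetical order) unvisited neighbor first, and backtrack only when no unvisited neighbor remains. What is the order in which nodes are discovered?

Visit pantry
pantry → porch
porch → patio
patio → vault
vault → nursery
nursery → parlor
parlor → lobby
lobby → hall
lobby → gym
gym → lab
porch → den

pantry, porch, patio, vault, nursery, parlor, lobby, hall, gym, lab, den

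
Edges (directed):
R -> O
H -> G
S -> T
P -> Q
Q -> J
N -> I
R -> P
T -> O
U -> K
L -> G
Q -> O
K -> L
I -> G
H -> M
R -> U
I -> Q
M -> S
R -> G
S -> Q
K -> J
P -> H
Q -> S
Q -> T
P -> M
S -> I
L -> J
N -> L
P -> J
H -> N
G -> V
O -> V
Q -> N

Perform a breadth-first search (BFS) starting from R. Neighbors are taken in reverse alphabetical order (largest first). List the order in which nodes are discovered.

R U P O G K Q M J H V L T S N I

Visit R; enqueue U, P, O, G → queue [U, P, O, G]
Visit U; enqueue K → queue [P, O, G, K]
Visit P; enqueue Q, M, J, H → queue [O, G, K, Q, M, J, H]
Visit O; enqueue V → queue [G, K, Q, M, J, H, V]
Visit G → queue [K, Q, M, J, H, V]
Visit K; enqueue L → queue [Q, M, J, H, V, L]
Visit Q; enqueue T, S, N → queue [M, J, H, V, L, T, S, N]
Visit M → queue [J, H, V, L, T, S, N]
Visit J → queue [H, V, L, T, S, N]
Visit H → queue [V, L, T, S, N]
Visit V → queue [L, T, S, N]
Visit L → queue [T, S, N]
Visit T → queue [S, N]
Visit S; enqueue I → queue [N, I]
Visit N → queue [I]
Visit I → queue []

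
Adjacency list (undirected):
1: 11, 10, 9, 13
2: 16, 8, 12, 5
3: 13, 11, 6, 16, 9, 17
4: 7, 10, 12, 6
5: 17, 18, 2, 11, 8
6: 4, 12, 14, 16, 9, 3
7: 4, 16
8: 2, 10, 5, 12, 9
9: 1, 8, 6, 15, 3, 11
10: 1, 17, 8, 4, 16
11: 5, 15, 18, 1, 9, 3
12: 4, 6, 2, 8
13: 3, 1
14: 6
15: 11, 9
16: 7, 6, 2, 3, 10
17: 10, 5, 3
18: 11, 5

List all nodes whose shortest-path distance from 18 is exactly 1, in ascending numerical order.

Level 0: 18
Level 1: 5, 11
Level 2: 1, 2, 3, 8, 9, 15, 17
Level 3: 6, 10, 12, 13, 16
Level 4: 4, 7, 14

5, 11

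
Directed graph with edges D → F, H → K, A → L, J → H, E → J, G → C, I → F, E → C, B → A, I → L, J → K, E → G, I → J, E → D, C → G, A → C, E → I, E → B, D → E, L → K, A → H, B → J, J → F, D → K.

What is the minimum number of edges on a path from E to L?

Level 0: E
Level 1: B, C, D, G, I, J
Level 2: A, F, H, K, L
L first appears at level 2.

2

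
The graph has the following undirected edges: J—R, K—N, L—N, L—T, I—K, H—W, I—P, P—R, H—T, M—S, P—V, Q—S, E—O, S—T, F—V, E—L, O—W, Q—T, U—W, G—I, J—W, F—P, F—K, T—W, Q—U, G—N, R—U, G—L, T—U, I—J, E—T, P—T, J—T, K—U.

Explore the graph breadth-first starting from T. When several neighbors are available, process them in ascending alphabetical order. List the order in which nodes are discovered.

Visit T; enqueue E, H, J, L, P, Q, S, U, W → queue [E, H, J, L, P, Q, S, U, W]
Visit E; enqueue O → queue [H, J, L, P, Q, S, U, W, O]
Visit H → queue [J, L, P, Q, S, U, W, O]
Visit J; enqueue I, R → queue [L, P, Q, S, U, W, O, I, R]
Visit L; enqueue G, N → queue [P, Q, S, U, W, O, I, R, G, N]
Visit P; enqueue F, V → queue [Q, S, U, W, O, I, R, G, N, F, V]
Visit Q → queue [S, U, W, O, I, R, G, N, F, V]
Visit S; enqueue M → queue [U, W, O, I, R, G, N, F, V, M]
Visit U; enqueue K → queue [W, O, I, R, G, N, F, V, M, K]
Visit W → queue [O, I, R, G, N, F, V, M, K]
Visit O → queue [I, R, G, N, F, V, M, K]
Visit I → queue [R, G, N, F, V, M, K]
Visit R → queue [G, N, F, V, M, K]
Visit G → queue [N, F, V, M, K]
Visit N → queue [F, V, M, K]
Visit F → queue [V, M, K]
Visit V → queue [M, K]
Visit M → queue [K]
Visit K → queue []

T → E → H → J → L → P → Q → S → U → W → O → I → R → G → N → F → V → M → K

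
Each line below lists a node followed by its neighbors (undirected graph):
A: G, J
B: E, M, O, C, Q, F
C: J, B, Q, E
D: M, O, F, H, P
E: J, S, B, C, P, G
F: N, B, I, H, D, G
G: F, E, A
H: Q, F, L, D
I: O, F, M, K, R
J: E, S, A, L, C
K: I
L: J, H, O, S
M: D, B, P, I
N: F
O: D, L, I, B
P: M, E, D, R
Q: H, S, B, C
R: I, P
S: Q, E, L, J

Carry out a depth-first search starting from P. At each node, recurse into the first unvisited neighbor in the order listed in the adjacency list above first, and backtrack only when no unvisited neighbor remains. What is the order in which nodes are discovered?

P, M, D, O, L, J, E, S, Q, H, F, N, B, C, I, K, R, G, A

Visit P
P → M
M → D
D → O
O → L
L → J
J → E
E → S
S → Q
Q → H
H → F
F → N
F → B
B → C
F → I
I → K
I → R
F → G
G → A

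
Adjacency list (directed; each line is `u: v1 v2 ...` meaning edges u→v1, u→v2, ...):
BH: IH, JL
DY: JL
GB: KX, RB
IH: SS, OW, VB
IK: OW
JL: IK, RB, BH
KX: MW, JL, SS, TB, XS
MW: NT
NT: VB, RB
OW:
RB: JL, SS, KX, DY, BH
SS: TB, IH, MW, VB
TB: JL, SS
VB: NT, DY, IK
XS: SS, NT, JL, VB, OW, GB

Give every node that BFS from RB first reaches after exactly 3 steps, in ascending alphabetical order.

Level 0: RB
Level 1: BH, DY, JL, KX, SS
Level 2: IH, IK, MW, TB, VB, XS
Level 3: GB, NT, OW

GB, NT, OW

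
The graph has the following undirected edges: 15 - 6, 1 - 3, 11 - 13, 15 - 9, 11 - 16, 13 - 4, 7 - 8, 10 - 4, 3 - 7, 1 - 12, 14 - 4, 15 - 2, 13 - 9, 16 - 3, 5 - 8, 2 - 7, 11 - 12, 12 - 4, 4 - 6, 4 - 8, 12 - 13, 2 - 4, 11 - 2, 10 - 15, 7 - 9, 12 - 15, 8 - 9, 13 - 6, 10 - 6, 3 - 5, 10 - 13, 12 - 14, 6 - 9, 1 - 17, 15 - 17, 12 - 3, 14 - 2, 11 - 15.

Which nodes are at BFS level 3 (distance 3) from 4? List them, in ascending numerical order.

16, 17

Level 0: 4
Level 1: 2, 6, 8, 10, 12, 13, 14
Level 2: 1, 3, 5, 7, 9, 11, 15
Level 3: 16, 17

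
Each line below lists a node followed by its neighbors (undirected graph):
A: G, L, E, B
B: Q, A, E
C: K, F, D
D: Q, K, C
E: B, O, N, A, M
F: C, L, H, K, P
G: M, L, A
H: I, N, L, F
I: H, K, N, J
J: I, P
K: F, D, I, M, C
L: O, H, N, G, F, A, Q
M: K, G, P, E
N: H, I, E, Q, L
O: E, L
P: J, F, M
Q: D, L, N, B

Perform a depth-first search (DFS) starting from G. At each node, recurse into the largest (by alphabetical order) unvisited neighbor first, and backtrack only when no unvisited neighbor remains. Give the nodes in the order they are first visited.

Visit G
G → M
M → P
P → J
J → I
I → N
N → Q
Q → L
L → O
O → E
E → B
B → A
L → H
H → F
F → K
K → D
D → C

G, M, P, J, I, N, Q, L, O, E, B, A, H, F, K, D, C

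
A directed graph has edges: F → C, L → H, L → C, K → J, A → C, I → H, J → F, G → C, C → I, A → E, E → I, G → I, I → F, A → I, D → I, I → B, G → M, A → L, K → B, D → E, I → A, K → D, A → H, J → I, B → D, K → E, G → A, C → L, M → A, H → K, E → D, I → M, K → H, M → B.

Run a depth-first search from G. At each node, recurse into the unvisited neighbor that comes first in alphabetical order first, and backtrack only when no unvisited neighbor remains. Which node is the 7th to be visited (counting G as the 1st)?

E

Visit G
G → A
A → C
C → I
I → B
B → D
D → E
I → F
I → H
H → K
K → J
I → M
C → L

Visit order: G, A, C, I, B, D, E, F, H, K, J, M, L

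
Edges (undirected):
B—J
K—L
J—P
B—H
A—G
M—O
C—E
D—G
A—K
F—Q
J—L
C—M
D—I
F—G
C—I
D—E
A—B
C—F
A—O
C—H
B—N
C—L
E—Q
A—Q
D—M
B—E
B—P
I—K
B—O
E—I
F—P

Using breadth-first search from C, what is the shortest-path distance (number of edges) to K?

Level 0: C
Level 1: E, F, H, I, L, M
Level 2: B, D, G, J, K, O, P, Q
Level 3: A, N
K first appears at level 2.

2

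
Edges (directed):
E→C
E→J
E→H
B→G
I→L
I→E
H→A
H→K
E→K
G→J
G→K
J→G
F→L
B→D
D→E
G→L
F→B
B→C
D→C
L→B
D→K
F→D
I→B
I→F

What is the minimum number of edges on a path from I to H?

2

Level 0: I
Level 1: B, E, F, L
Level 2: C, D, G, H, J, K
Level 3: A
H first appears at level 2.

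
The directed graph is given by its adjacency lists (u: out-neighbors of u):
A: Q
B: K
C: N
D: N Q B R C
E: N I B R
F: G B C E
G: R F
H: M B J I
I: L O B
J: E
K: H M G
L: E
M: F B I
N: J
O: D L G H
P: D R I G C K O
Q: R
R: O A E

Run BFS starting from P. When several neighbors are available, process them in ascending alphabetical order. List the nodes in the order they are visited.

P -> C -> D -> G -> I -> K -> O -> R -> N -> B -> Q -> F -> L -> H -> M -> A -> E -> J

Visit P; enqueue C, D, G, I, K, O, R → queue [C, D, G, I, K, O, R]
Visit C; enqueue N → queue [D, G, I, K, O, R, N]
Visit D; enqueue B, Q → queue [G, I, K, O, R, N, B, Q]
Visit G; enqueue F → queue [I, K, O, R, N, B, Q, F]
Visit I; enqueue L → queue [K, O, R, N, B, Q, F, L]
Visit K; enqueue H, M → queue [O, R, N, B, Q, F, L, H, M]
Visit O → queue [R, N, B, Q, F, L, H, M]
Visit R; enqueue A, E → queue [N, B, Q, F, L, H, M, A, E]
Visit N; enqueue J → queue [B, Q, F, L, H, M, A, E, J]
Visit B → queue [Q, F, L, H, M, A, E, J]
Visit Q → queue [F, L, H, M, A, E, J]
Visit F → queue [L, H, M, A, E, J]
Visit L → queue [H, M, A, E, J]
Visit H → queue [M, A, E, J]
Visit M → queue [A, E, J]
Visit A → queue [E, J]
Visit E → queue [J]
Visit J → queue []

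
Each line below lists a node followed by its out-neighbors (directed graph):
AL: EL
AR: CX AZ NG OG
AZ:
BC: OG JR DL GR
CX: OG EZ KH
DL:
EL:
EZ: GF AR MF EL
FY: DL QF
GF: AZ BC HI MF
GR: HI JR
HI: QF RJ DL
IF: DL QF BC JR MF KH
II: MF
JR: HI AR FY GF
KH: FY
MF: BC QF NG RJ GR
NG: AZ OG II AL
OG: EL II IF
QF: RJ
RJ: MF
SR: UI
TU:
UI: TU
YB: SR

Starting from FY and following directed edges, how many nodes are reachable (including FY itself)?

21

BFS from FY visits: FY, QF, DL, RJ, MF, NG, GR, BC, OG, II, AZ, AL, JR, HI, IF, EL, GF, AR, KH, CX, EZ
Reachable nodes: 21 of 25 total.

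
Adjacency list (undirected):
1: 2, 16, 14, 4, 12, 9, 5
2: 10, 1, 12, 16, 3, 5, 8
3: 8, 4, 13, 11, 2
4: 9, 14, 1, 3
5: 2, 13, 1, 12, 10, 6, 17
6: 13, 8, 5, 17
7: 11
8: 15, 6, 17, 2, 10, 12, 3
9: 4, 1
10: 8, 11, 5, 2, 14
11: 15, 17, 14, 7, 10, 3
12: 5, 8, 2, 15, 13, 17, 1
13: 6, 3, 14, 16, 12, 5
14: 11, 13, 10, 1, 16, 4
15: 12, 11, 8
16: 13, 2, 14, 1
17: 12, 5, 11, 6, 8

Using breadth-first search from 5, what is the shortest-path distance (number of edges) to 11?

Level 0: 5
Level 1: 1, 2, 6, 10, 12, 13, 17
Level 2: 3, 4, 8, 9, 11, 14, 15, 16
Level 3: 7
11 first appears at level 2.

2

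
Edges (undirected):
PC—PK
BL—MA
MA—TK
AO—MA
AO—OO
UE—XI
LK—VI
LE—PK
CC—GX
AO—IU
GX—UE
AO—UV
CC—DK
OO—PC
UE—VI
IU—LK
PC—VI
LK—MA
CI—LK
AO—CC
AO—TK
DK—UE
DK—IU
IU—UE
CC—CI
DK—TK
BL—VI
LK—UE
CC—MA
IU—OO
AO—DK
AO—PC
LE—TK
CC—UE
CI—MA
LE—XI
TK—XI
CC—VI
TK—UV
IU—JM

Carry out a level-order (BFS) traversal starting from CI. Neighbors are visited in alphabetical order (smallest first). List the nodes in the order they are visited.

Visit CI; enqueue CC, LK, MA → queue [CC, LK, MA]
Visit CC; enqueue AO, DK, GX, UE, VI → queue [LK, MA, AO, DK, GX, UE, VI]
Visit LK; enqueue IU → queue [MA, AO, DK, GX, UE, VI, IU]
Visit MA; enqueue BL, TK → queue [AO, DK, GX, UE, VI, IU, BL, TK]
Visit AO; enqueue OO, PC, UV → queue [DK, GX, UE, VI, IU, BL, TK, OO, PC, UV]
Visit DK → queue [GX, UE, VI, IU, BL, TK, OO, PC, UV]
Visit GX → queue [UE, VI, IU, BL, TK, OO, PC, UV]
Visit UE; enqueue XI → queue [VI, IU, BL, TK, OO, PC, UV, XI]
Visit VI → queue [IU, BL, TK, OO, PC, UV, XI]
Visit IU; enqueue JM → queue [BL, TK, OO, PC, UV, XI, JM]
Visit BL → queue [TK, OO, PC, UV, XI, JM]
Visit TK; enqueue LE → queue [OO, PC, UV, XI, JM, LE]
Visit OO → queue [PC, UV, XI, JM, LE]
Visit PC; enqueue PK → queue [UV, XI, JM, LE, PK]
Visit UV → queue [XI, JM, LE, PK]
Visit XI → queue [JM, LE, PK]
Visit JM → queue [LE, PK]
Visit LE → queue [PK]
Visit PK → queue []

CI, CC, LK, MA, AO, DK, GX, UE, VI, IU, BL, TK, OO, PC, UV, XI, JM, LE, PK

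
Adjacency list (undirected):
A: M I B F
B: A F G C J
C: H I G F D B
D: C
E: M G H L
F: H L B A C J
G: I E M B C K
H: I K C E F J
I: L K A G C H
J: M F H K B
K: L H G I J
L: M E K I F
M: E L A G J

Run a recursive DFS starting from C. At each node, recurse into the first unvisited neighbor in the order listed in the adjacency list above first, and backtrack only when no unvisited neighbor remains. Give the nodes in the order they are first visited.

C -> H -> I -> L -> M -> E -> G -> B -> A -> F -> J -> K -> D

Visit C
C → H
H → I
I → L
L → M
M → E
E → G
G → B
B → A
A → F
F → J
J → K
C → D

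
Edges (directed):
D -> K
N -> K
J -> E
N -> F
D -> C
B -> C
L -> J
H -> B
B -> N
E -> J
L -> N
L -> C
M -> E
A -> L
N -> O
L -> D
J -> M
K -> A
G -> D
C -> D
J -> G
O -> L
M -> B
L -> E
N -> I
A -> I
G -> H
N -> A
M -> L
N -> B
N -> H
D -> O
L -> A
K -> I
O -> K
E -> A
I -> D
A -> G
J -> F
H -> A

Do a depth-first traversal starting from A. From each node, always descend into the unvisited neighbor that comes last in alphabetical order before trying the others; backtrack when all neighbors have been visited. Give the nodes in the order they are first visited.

Visit A
A → L
L → N
N → O
O → K
K → I
I → D
D → C
N → H
H → B
N → F
L → J
J → M
M → E
J → G

A, L, N, O, K, I, D, C, H, B, F, J, M, E, G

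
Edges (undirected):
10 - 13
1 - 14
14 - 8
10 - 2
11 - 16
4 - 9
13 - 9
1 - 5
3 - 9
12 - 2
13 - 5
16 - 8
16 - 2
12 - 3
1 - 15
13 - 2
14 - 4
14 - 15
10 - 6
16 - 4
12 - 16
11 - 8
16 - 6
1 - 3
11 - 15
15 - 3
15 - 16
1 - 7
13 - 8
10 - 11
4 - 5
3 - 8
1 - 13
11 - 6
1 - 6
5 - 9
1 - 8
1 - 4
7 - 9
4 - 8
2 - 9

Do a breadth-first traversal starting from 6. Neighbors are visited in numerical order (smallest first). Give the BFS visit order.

6 1 10 11 16 3 4 5 7 8 13 14 15 2 12 9

Visit 6; enqueue 1, 10, 11, 16 → queue [1, 10, 11, 16]
Visit 1; enqueue 3, 4, 5, 7, 8, 13, 14, 15 → queue [10, 11, 16, 3, 4, 5, 7, 8, 13, 14, 15]
Visit 10; enqueue 2 → queue [11, 16, 3, 4, 5, 7, 8, 13, 14, 15, 2]
Visit 11 → queue [16, 3, 4, 5, 7, 8, 13, 14, 15, 2]
Visit 16; enqueue 12 → queue [3, 4, 5, 7, 8, 13, 14, 15, 2, 12]
Visit 3; enqueue 9 → queue [4, 5, 7, 8, 13, 14, 15, 2, 12, 9]
Visit 4 → queue [5, 7, 8, 13, 14, 15, 2, 12, 9]
Visit 5 → queue [7, 8, 13, 14, 15, 2, 12, 9]
Visit 7 → queue [8, 13, 14, 15, 2, 12, 9]
Visit 8 → queue [13, 14, 15, 2, 12, 9]
Visit 13 → queue [14, 15, 2, 12, 9]
Visit 14 → queue [15, 2, 12, 9]
Visit 15 → queue [2, 12, 9]
Visit 2 → queue [12, 9]
Visit 12 → queue [9]
Visit 9 → queue []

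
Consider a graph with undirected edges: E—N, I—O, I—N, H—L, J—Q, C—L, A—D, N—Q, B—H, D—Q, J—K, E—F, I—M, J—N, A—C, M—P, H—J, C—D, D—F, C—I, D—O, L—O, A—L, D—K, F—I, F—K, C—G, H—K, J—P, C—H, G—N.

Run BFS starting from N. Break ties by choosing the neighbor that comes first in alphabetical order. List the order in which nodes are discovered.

N, E, G, I, J, Q, F, C, M, O, H, K, P, D, A, L, B

Visit N; enqueue E, G, I, J, Q → queue [E, G, I, J, Q]
Visit E; enqueue F → queue [G, I, J, Q, F]
Visit G; enqueue C → queue [I, J, Q, F, C]
Visit I; enqueue M, O → queue [J, Q, F, C, M, O]
Visit J; enqueue H, K, P → queue [Q, F, C, M, O, H, K, P]
Visit Q; enqueue D → queue [F, C, M, O, H, K, P, D]
Visit F → queue [C, M, O, H, K, P, D]
Visit C; enqueue A, L → queue [M, O, H, K, P, D, A, L]
Visit M → queue [O, H, K, P, D, A, L]
Visit O → queue [H, K, P, D, A, L]
Visit H; enqueue B → queue [K, P, D, A, L, B]
Visit K → queue [P, D, A, L, B]
Visit P → queue [D, A, L, B]
Visit D → queue [A, L, B]
Visit A → queue [L, B]
Visit L → queue [B]
Visit B → queue []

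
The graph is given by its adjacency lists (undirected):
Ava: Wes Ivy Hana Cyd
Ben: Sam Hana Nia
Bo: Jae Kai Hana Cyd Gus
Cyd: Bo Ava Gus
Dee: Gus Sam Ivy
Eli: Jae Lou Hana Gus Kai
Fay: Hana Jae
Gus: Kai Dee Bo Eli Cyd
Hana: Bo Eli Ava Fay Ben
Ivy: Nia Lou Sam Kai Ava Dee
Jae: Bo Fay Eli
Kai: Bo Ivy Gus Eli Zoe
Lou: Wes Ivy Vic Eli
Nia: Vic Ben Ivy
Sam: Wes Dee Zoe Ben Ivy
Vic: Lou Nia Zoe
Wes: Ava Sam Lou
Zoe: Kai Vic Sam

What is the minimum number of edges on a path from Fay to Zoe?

4

Level 0: Fay
Level 1: Hana, Jae
Level 2: Ava, Ben, Bo, Eli
Level 3: Cyd, Gus, Ivy, Kai, Lou, Nia, Sam, Wes
Level 4: Dee, Vic, Zoe
Zoe first appears at level 4.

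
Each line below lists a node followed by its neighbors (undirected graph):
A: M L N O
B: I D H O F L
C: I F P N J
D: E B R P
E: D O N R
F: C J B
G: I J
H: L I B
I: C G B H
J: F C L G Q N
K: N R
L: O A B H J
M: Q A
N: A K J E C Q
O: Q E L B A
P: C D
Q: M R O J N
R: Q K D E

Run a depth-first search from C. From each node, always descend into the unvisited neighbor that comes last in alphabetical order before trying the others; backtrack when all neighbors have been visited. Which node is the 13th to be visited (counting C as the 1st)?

Visit C
C → P
P → D
D → R
R → Q
Q → O
O → L
L → J
J → N
N → K
N → E
N → A
A → M
J → G
G → I
I → H
H → B
B → F

Visit order: C, P, D, R, Q, O, L, J, N, K, E, A, M, G, I, H, B, F

M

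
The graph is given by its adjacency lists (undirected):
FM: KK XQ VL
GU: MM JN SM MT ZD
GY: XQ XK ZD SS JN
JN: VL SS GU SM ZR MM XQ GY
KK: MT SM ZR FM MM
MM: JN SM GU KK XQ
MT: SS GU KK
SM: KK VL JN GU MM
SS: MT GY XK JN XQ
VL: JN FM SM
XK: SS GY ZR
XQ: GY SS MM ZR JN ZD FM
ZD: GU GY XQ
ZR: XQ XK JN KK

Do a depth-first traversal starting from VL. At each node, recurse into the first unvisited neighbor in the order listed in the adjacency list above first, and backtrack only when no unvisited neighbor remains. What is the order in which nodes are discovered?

Visit VL
VL → JN
JN → SS
SS → MT
MT → GU
GU → MM
MM → SM
SM → KK
KK → ZR
ZR → XQ
XQ → GY
GY → XK
GY → ZD
XQ → FM

VL JN SS MT GU MM SM KK ZR XQ GY XK ZD FM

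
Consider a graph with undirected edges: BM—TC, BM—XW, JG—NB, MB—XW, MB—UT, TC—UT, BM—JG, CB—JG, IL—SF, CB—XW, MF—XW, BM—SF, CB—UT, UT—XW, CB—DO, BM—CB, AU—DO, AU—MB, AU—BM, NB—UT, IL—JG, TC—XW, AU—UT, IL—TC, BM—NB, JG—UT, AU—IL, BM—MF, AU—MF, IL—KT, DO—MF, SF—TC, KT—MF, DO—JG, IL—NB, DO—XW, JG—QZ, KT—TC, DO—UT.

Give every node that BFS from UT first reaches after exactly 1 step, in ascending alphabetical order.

AU, CB, DO, JG, MB, NB, TC, XW

Level 0: UT
Level 1: AU, CB, DO, JG, MB, NB, TC, XW
Level 2: BM, IL, KT, MF, QZ, SF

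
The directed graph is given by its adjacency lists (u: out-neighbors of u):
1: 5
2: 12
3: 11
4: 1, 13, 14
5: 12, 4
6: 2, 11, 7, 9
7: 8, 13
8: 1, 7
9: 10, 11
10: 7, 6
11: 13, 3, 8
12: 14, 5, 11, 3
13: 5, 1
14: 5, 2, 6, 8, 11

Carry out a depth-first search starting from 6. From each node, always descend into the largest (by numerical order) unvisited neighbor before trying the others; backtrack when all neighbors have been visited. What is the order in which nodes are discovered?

6 -> 11 -> 13 -> 5 -> 12 -> 14 -> 8 -> 7 -> 1 -> 2 -> 3 -> 4 -> 9 -> 10

Visit 6
6 → 11
11 → 13
13 → 5
5 → 12
12 → 14
14 → 8
8 → 7
8 → 1
14 → 2
12 → 3
5 → 4
6 → 9
9 → 10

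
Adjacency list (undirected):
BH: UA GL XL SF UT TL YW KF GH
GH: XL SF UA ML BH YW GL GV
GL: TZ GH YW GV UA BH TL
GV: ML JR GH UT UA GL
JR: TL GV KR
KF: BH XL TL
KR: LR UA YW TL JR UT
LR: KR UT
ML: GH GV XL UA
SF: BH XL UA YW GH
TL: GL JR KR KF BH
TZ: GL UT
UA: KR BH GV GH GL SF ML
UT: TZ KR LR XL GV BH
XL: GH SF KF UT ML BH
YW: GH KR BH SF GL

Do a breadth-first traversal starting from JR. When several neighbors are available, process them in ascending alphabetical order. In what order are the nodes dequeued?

JR, GV, KR, TL, GH, GL, ML, UA, UT, LR, YW, BH, KF, SF, XL, TZ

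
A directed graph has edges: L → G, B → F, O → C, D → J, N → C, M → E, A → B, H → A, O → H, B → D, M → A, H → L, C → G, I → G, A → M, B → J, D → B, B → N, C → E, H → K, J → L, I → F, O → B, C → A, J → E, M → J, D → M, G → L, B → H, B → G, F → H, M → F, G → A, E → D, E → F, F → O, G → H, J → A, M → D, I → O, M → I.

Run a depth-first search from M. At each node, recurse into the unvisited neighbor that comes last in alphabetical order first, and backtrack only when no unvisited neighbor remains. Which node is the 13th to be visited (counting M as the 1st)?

O

Visit M
M → J
J → L
L → G
G → H
H → K
H → A
A → B
B → N
N → C
C → E
E → F
F → O
E → D
M → I

Visit order: M, J, L, G, H, K, A, B, N, C, E, F, O, D, I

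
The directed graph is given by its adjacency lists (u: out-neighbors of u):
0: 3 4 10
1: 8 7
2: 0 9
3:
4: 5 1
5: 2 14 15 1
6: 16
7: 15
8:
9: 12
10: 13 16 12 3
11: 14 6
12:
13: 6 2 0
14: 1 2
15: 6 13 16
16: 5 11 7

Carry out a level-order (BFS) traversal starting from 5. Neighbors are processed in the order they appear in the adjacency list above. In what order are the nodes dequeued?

Visit 5; enqueue 2, 14, 15, 1 → queue [2, 14, 15, 1]
Visit 2; enqueue 0, 9 → queue [14, 15, 1, 0, 9]
Visit 14 → queue [15, 1, 0, 9]
Visit 15; enqueue 6, 13, 16 → queue [1, 0, 9, 6, 13, 16]
Visit 1; enqueue 8, 7 → queue [0, 9, 6, 13, 16, 8, 7]
Visit 0; enqueue 3, 4, 10 → queue [9, 6, 13, 16, 8, 7, 3, 4, 10]
Visit 9; enqueue 12 → queue [6, 13, 16, 8, 7, 3, 4, 10, 12]
Visit 6 → queue [13, 16, 8, 7, 3, 4, 10, 12]
Visit 13 → queue [16, 8, 7, 3, 4, 10, 12]
Visit 16; enqueue 11 → queue [8, 7, 3, 4, 10, 12, 11]
Visit 8 → queue [7, 3, 4, 10, 12, 11]
Visit 7 → queue [3, 4, 10, 12, 11]
Visit 3 → queue [4, 10, 12, 11]
Visit 4 → queue [10, 12, 11]
Visit 10 → queue [12, 11]
Visit 12 → queue [11]
Visit 11 → queue []

5 2 14 15 1 0 9 6 13 16 8 7 3 4 10 12 11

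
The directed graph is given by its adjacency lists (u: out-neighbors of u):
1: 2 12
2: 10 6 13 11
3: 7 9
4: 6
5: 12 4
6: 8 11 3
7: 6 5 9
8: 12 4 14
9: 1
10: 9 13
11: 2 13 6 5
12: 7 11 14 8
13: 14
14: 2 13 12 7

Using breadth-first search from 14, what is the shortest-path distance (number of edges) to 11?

2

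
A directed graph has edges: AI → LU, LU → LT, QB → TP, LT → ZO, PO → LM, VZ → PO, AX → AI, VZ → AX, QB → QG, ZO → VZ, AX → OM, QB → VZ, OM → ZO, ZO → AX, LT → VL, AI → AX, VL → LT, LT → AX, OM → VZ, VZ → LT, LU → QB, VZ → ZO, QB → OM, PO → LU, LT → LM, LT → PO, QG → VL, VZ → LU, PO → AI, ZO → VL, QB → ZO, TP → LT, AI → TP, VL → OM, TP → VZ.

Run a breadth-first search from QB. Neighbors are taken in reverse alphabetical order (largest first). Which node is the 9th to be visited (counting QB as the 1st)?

Visit QB; enqueue ZO, VZ, TP, QG, OM → queue [ZO, VZ, TP, QG, OM]
Visit ZO; enqueue VL, AX → queue [VZ, TP, QG, OM, VL, AX]
Visit VZ; enqueue PO, LU, LT → queue [TP, QG, OM, VL, AX, PO, LU, LT]
Visit TP → queue [QG, OM, VL, AX, PO, LU, LT]
Visit QG → queue [OM, VL, AX, PO, LU, LT]
Visit OM → queue [VL, AX, PO, LU, LT]
Visit VL → queue [AX, PO, LU, LT]
Visit AX; enqueue AI → queue [PO, LU, LT, AI]
Visit PO; enqueue LM → queue [LU, LT, AI, LM]
Visit LU → queue [LT, AI, LM]
Visit LT → queue [AI, LM]
Visit AI → queue [LM]
Visit LM → queue []

Visit order: QB, ZO, VZ, TP, QG, OM, VL, AX, PO, LU, LT, AI, LM

PO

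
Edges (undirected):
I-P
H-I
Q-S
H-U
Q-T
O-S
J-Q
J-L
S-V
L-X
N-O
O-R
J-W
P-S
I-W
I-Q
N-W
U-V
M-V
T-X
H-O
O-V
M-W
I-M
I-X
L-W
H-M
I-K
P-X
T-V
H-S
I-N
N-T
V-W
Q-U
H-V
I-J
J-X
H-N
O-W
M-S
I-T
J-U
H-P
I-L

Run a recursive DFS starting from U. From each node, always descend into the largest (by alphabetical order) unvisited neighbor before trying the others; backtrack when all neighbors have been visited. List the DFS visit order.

U -> V -> W -> O -> S -> Q -> T -> X -> P -> I -> N -> H -> M -> L -> J -> K -> R

Visit U
U → V
V → W
W → O
O → S
S → Q
Q → T
T → X
X → P
P → I
I → N
N → H
H → M
I → L
L → J
I → K
O → R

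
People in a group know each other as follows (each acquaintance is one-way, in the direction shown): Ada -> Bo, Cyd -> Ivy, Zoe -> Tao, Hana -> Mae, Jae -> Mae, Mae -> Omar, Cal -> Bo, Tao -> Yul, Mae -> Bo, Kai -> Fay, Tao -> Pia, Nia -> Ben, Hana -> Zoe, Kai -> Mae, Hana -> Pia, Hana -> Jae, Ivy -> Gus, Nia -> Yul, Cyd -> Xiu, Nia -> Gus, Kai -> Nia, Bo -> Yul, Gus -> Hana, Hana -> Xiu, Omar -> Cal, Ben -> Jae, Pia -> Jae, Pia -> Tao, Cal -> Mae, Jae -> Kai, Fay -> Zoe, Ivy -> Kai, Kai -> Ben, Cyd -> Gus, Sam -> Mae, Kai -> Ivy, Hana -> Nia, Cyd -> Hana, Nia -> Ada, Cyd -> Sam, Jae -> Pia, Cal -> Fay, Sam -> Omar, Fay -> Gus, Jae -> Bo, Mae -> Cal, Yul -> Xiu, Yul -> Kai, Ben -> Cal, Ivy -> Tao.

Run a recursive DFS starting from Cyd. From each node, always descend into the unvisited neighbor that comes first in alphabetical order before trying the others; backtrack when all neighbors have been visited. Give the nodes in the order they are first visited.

Visit Cyd
Cyd → Gus
Gus → Hana
Hana → Jae
Jae → Bo
Bo → Yul
Yul → Kai
Kai → Ben
Ben → Cal
Cal → Fay
Fay → Zoe
Zoe → Tao
Tao → Pia
Cal → Mae
Mae → Omar
Kai → Ivy
Kai → Nia
Nia → Ada
Yul → Xiu
Cyd → Sam

Cyd, Gus, Hana, Jae, Bo, Yul, Kai, Ben, Cal, Fay, Zoe, Tao, Pia, Mae, Omar, Ivy, Nia, Ada, Xiu, Sam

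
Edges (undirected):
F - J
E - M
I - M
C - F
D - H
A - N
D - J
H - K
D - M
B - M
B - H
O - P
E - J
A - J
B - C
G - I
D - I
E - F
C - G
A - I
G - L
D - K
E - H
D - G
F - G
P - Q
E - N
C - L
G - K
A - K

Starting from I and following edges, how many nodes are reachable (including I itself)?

14

BFS from I visits: I, A, D, G, M, J, K, N, H, C, F, L, B, E
Reachable nodes: 14 of 17 total.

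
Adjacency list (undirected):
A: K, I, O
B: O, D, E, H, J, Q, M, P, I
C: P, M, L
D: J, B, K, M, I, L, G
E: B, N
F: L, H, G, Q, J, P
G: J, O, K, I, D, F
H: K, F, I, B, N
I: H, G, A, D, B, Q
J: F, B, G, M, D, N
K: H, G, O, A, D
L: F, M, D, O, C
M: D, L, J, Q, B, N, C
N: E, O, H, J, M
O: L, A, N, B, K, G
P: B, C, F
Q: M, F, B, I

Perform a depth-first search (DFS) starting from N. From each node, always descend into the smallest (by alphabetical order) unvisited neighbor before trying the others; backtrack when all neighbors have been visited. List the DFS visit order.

Visit N
N → E
E → B
B → D
D → G
G → F
F → H
H → I
I → A
A → K
K → O
O → L
L → C
C → M
M → J
M → Q
C → P

N E B D G F H I A K O L C M J Q P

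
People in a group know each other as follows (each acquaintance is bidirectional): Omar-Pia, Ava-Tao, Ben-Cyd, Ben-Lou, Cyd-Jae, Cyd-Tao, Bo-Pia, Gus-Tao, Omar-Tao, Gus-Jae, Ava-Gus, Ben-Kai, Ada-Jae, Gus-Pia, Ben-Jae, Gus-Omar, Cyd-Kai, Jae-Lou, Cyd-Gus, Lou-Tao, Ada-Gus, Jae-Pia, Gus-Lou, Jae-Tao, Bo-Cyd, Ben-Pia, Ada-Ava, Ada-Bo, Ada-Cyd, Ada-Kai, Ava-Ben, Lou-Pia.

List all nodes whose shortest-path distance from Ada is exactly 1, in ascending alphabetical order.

Ava, Bo, Cyd, Gus, Jae, Kai

Level 0: Ada
Level 1: Ava, Bo, Cyd, Gus, Jae, Kai
Level 2: Ben, Lou, Omar, Pia, Tao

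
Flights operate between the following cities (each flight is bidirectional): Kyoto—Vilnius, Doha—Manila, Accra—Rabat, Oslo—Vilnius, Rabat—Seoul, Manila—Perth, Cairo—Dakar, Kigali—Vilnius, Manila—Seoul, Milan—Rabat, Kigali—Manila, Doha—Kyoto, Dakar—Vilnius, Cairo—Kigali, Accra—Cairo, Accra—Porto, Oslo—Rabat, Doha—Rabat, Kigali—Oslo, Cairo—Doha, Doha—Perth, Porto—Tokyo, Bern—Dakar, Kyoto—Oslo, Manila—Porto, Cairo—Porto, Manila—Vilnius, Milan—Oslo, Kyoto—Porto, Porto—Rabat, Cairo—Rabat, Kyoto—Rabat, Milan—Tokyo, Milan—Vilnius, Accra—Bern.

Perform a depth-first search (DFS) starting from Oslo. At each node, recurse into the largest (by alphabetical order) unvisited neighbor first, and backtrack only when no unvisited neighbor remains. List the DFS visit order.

Visit Oslo
Oslo → Vilnius
Vilnius → Milan
Milan → Tokyo
Tokyo → Porto
Porto → Rabat
Rabat → Seoul
Seoul → Manila
Manila → Perth
Perth → Doha
Doha → Kyoto
Doha → Cairo
Cairo → Kigali
Cairo → Dakar
Dakar → Bern
Bern → Accra

Oslo -> Vilnius -> Milan -> Tokyo -> Porto -> Rabat -> Seoul -> Manila -> Perth -> Doha -> Kyoto -> Cairo -> Kigali -> Dakar -> Bern -> Accra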